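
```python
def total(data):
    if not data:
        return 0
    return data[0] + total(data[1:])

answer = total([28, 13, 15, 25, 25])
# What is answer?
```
Call trace:
total(data=[28, 13, 15, 25, 25])
  total(data=[13, 15, 25, 25])
    total(data=[15, 25, 25])
      total(data=[25, 25])
        total(data=[25])
          total(data=[])
          -> return 0
        -> return 25
      -> return 50
    -> return 65
  -> return 78
-> return 106

Final answer: 106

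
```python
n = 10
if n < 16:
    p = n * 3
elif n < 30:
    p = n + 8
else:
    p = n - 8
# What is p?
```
Trace:
  n=10
  n=10, p=30

Final answer: 30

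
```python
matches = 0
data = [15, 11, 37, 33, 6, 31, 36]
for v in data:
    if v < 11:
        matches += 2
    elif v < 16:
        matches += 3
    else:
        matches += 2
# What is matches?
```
Trace:
  matches=0
  matches=3, v=15
  matches=6, v=11
  matches=8, v=37
  matches=10, v=33
  matches=12, v=6
  matches=14, v=31
  matches=16, v=36

Final answer: 16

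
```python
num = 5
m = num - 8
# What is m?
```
Trace:
  num=5
  num=5, m=-3

Final answer: -3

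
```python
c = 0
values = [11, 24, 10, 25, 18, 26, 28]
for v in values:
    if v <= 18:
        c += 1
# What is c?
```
Trace:
  c=0
  c=1, v=11
  c=1, v=24
  c=2, v=10
  c=2, v=25
  c=3, v=18
  c=3, v=26
  c=3, v=28

Final answer: 3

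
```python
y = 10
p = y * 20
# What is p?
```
Trace:
  y=10
  y=10, p=200

Final answer: 200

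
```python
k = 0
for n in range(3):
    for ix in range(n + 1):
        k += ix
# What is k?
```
Trace:
  k=0
  k=0, n=0, ix=0
  k=0, n=1, ix=0
  k=1, n=1, ix=1
  k=1, n=2, ix=0
  k=2, n=2, ix=1
  k=4, n=2, ix=2

Final answer: 4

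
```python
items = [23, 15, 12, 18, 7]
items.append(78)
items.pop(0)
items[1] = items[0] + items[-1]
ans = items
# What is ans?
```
Trace:
  items=[23, 15, 12, 18, 7]
  items=[23, 15, 12, 18, 7, 78]
  items=[15, 12, 18, 7, 78]
  items=[15, 93, 18, 7, 78]
  items=[15, 93, 18, 7, 78], ans=[15, 93, 18, 7, 78]

Final answer: [15, 93, 18, 7, 78]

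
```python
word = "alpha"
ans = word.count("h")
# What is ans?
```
Trace:
  word='alpha'
  word='alpha', ans=1

Final answer: 1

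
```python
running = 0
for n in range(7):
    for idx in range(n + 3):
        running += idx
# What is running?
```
Trace:
  running=0
  running=0, n=0, idx=0
  running=1, n=0, idx=1
  running=3, n=0, idx=2
  running=3, n=1, idx=0
  running=4, n=1, idx=1
  running=6, n=1, idx=2
  running=9, n=1, idx=3
  running=9, n=2, idx=0
  running=10, n=2, idx=1
  running=12, n=2, idx=2
  running=15, n=2, idx=3
  running=19, n=2, idx=4
  running=19, n=3, idx=0
  running=20, n=3, idx=1
  running=22, n=3, idx=2
  running=25, n=3, idx=3
  running=29, n=3, idx=4
  running=34, n=3, idx=5
  running=34, n=4, idx=0
  running=35, n=4, idx=1
  running=37, n=4, idx=2
  running=40, n=4, idx=3
  running=44, n=4, idx=4
  running=49, n=4, idx=5
  running=55, n=4, idx=6
  running=55, n=5, idx=0
  running=56, n=5, idx=1
  running=58, n=5, idx=2
  running=61, n=5, idx=3
  running=65, n=5, idx=4
  running=70, n=5, idx=5
  running=76, n=5, idx=6
  running=83, n=5, idx=7
  running=83, n=6, idx=0
  running=84, n=6, idx=1
  running=86, n=6, idx=2
  running=89, n=6, idx=3
  running=93, n=6, idx=4
  running=98, n=6, idx=5
  running=104, n=6, idx=6
  running=111, n=6, idx=7
  running=119, n=6, idx=8

Final answer: 119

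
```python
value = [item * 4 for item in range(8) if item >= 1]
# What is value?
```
Trace:
  item=0
  item=1
  item=2
  item=3
  item=4
  item=5
  item=6
  item=7
  value=[4, 8, 12, 16, 20, 24, 28]

Final answer: [4, 8, 12, 16, 20, 24, 28]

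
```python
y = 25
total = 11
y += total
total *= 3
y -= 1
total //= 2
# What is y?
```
Trace:
  y=25
  y=25, total=11
  y=36, total=11
  y=36, total=33
  y=35, total=33
  y=35, total=16

Final answer: 35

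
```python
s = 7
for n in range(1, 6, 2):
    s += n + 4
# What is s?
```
Trace:
  s=7
  s=12, n=1
  s=19, n=3
  s=28, n=5

Final answer: 28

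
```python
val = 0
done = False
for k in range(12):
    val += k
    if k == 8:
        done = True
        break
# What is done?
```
Trace:
  val=0
  val=0, done=False
  val=0, done=False, k=0
  val=1, done=False, k=1
  val=3, done=False, k=2
  val=6, done=False, k=3
  val=10, done=False, k=4
  val=15, done=False, k=5
  val=21, done=False, k=6
  val=28, done=False, k=7
  val=36, done=True, k=8

Final answer: True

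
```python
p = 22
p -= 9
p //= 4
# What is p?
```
Trace:
  p=22
  p=13
  p=3

Final answer: 3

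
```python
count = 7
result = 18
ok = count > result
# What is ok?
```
Trace:
  count=7
  count=7, result=18
  count=7, result=18, ok=False

Final answer: False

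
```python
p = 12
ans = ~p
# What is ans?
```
Trace:
  p=12
  p=12, ans=-13

Final answer: -13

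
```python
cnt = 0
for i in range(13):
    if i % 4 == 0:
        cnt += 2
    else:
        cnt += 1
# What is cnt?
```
Trace:
  cnt=0
  cnt=2, i=0
  cnt=3, i=1
  cnt=4, i=2
  cnt=5, i=3
  cnt=7, i=4
  cnt=8, i=5
  cnt=9, i=6
  cnt=10, i=7
  cnt=12, i=8
  cnt=13, i=9
  cnt=14, i=10
  cnt=15, i=11
  cnt=17, i=12

Final answer: 17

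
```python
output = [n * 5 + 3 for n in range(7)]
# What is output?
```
Trace:
  n=0
  n=1
  n=2
  n=3
  n=4
  n=5
  n=6
  output=[3, 8, 13, 18, 23, 28, 33]

Final answer: [3, 8, 13, 18, 23, 28, 33]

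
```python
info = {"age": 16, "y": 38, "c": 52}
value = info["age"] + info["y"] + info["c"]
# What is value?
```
Trace:
  info={'age': 16, 'y': 38, 'c': 52}
  info={'age': 16, 'y': 38, 'c': 52}, value=106

Final answer: 106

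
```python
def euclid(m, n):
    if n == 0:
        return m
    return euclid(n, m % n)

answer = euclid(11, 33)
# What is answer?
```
Call trace:
euclid(m=11, n=33)
  euclid(m=33, n=11)
    euclid(m=11, n=0)
    -> return 11
  -> return 11
-> return 11

Final answer: 11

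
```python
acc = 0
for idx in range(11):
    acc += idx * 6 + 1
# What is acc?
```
Trace:
  acc=0
  acc=1, idx=0
  acc=8, idx=1
  acc=21, idx=2
  acc=40, idx=3
  acc=65, idx=4
  acc=96, idx=5
  acc=133, idx=6
  acc=176, idx=7
  acc=225, idx=8
  acc=280, idx=9
  acc=341, idx=10

Final answer: 341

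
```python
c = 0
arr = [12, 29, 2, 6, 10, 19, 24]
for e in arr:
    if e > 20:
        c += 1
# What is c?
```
Trace:
  c=0
  c=0, e=12
  c=1, e=29
  c=1, e=2
  c=1, e=6
  c=1, e=10
  c=1, e=19
  c=2, e=24

Final answer: 2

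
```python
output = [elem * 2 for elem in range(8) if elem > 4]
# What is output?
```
Trace:
  elem=0
  elem=1
  elem=2
  elem=3
  elem=4
  elem=5
  elem=6
  elem=7
  output=[10, 12, 14]

Final answer: [10, 12, 14]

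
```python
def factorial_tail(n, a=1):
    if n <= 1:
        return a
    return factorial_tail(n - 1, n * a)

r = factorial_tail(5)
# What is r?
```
Call trace:
factorial_tail(n=5, a=1)
  factorial_tail(n=4, a=5)
    factorial_tail(n=3, a=20)
      factorial_tail(n=2, a=60)
        factorial_tail(n=1, a=120)
        -> return 120
      -> return 120
    -> return 120
  -> return 120
-> return 120

Final answer: 120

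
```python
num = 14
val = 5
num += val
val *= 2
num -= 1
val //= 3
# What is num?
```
Trace:
  num=14
  num=14, val=5
  num=19, val=5
  num=19, val=10
  num=18, val=10
  num=18, val=3

Final answer: 18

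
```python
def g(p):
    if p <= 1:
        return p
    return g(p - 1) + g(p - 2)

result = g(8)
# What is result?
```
Call trace (a repeated sub-call is expanded the first time; later identical calls just restate its return value):
g(p=8)
  g(p=7)
    g(p=6)
      g(p=5)
        g(p=4)
          g(p=3)
            g(p=2)
              g(p=1)
              -> return 1
              g(p=0)
              -> return 0
            -> return 1
            g(p=1)
            -> return 1
          -> return 2
          g(p=2) -> return 1  (same call as traced above)
        -> return 3
        g(p=3) -> return 2  (same call as traced above)
      -> return 5
      g(p=4) -> return 3  (same call as traced above)
    -> return 8
    g(p=5) -> return 5  (same call as traced above)
  -> return 13
  g(p=6) -> return 8  (same call as traced above)
-> return 21

Final answer: 21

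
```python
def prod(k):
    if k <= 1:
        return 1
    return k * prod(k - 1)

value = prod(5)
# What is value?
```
Call trace:
prod(k=5)
  prod(k=4)
    prod(k=3)
      prod(k=2)
        prod(k=1)
        -> return 1
      -> return 2
    -> return 6
  -> return 24
-> return 120

Final answer: 120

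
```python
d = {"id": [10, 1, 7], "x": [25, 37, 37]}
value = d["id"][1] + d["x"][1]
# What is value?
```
Trace:
  d={'id': [10, 1, 7], 'x': [25, 37, 37]}
  d={'id': [10, 1, 7], 'x': [25, 37, 37]}, value=38

Final answer: 38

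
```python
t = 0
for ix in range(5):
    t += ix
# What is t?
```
Trace:
  t=0
  t=0, ix=0
  t=1, ix=1
  t=3, ix=2
  t=6, ix=3
  t=10, ix=4

Final answer: 10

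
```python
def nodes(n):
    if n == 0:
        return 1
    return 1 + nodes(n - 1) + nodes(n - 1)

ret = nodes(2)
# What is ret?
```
Call trace (a repeated sub-call is expanded the first time; later identical calls just restate its return value):
nodes(n=2)
  nodes(n=1)
    nodes(n=0)
    -> return 1
    nodes(n=0)
    -> return 1
  -> return 3
  nodes(n=1) -> return 3  (same call as traced above)
-> return 7

Final answer: 7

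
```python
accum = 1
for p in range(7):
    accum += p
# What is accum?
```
Trace:
  accum=1
  accum=1, p=0
  accum=2, p=1
  accum=4, p=2
  accum=7, p=3
  accum=11, p=4
  accum=16, p=5
  accum=22, p=6

Final answer: 22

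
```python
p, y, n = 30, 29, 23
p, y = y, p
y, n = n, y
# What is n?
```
Trace:
  p=30, y=29, n=23
  p=29, y=30, n=23
  p=29, y=23, n=30

Final answer: 30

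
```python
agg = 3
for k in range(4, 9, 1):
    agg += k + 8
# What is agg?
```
Trace:
  agg=3
  agg=15, k=4
  agg=28, k=5
  agg=42, k=6
  agg=57, k=7
  agg=73, k=8

Final answer: 73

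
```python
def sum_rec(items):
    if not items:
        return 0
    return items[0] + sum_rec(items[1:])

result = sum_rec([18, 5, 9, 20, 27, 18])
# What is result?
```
Call trace:
sum_rec(items=[18, 5, 9, 20, 27, 18])
  sum_rec(items=[5, 9, 20, 27, 18])
    sum_rec(items=[9, 20, 27, 18])
      sum_rec(items=[20, 27, 18])
        sum_rec(items=[27, 18])
          sum_rec(items=[18])
            sum_rec(items=[])
            -> return 0
          -> return 18
        -> return 45
      -> return 65
    -> return 74
  -> return 79
-> return 97

Final answer: 97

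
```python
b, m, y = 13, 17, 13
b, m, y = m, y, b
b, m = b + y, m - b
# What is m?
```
Trace:
  b=13, m=17, y=13
  b=17, m=13, y=13
  b=30, m=-4, y=13

Final answer: -4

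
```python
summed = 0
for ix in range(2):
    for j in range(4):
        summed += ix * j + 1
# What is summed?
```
Trace:
  summed=0
  summed=1, ix=0, j=0
  summed=2, ix=0, j=1
  summed=3, ix=0, j=2
  summed=4, ix=0, j=3
  summed=5, ix=1, j=0
  summed=7, ix=1, j=1
  summed=10, ix=1, j=2
  summed=14, ix=1, j=3

Final answer: 14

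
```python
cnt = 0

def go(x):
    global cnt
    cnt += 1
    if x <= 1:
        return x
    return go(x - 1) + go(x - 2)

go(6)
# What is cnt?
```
Call trace (a repeated sub-call is expanded the first time; later identical calls just restate its return value):
go(x=6)
  go(x=5)
    go(x=4)
      go(x=3)
        go(x=2)
          go(x=1)
          -> return 1
          go(x=0)
          -> return 0
        -> return 1
        go(x=1)
        -> return 1
      -> return 2
      go(x=2) -> return 1  (same call as traced above)
    -> return 3
    go(x=3) -> return 2  (same call as traced above)
  -> return 5
  go(x=4) -> return 3  (same call as traced above)
-> return 8

cnt is incremented once per call, so count the calls in each subtree. Let C(x) = number of calls made by go(x).
C(0) = C(1) = 1 (base case, no recursion); C(x) = 1 + C(x - 1) + C(x - 2) otherwise.
C(2) = 1 + C(1) + C(0) = 1 + 1 + 1 = 3
C(3) = 1 + C(2) + C(1) = 1 + 3 + 1 = 5
C(4) = 1 + C(3) + C(2) = 1 + 5 + 3 = 9
C(5) = 1 + C(4) + C(3) = 1 + 9 + 5 = 15
C(6) = 1 + C(5) + C(4) = 1 + 15 + 9 = 25
cnt = C(6) = 25

Final answer: 25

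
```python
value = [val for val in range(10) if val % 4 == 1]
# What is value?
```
Trace:
  val=0
  val=1
  val=2
  val=3
  val=4
  val=5
  val=6
  val=7
  val=8
  val=9
  value=[1, 5, 9]

Final answer: [1, 5, 9]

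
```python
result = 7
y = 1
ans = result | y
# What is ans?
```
Trace:
  result=7
  result=7, y=1
  result=7, y=1, ans=7

Final answer: 7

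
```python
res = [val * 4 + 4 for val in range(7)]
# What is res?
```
Trace:
  val=0
  val=1
  val=2
  val=3
  val=4
  val=5
  val=6
  res=[4, 8, 12, 16, 20, 24, 28]

Final answer: [4, 8, 12, 16, 20, 24, 28]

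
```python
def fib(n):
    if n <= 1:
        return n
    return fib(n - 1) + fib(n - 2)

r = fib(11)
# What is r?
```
Call trace (a repeated sub-call is expanded the first time; later identical calls just restate its return value):
fib(n=11)
  fib(n=10)
    fib(n=9)
      fib(n=8)
        fib(n=7)
          fib(n=6)
            fib(n=5)
              fib(n=4)
                fib(n=3)
                  fib(n=2)
                    fib(n=1)
                    -> return 1
                    fib(n=0)
                    -> return 0
                  -> return 1
                  fib(n=1)
                  -> return 1
                -> return 2
                fib(n=2) -> return 1  (same call as traced above)
              -> return 3
              fib(n=3) -> return 2  (same call as traced above)
            -> return 5
            fib(n=4) -> return 3  (same call as traced above)
          -> return 8
          fib(n=5) -> return 5  (same call as traced above)
        -> return 13
        fib(n=6) -> return 8  (same call as traced above)
      -> return 21
      fib(n=7) -> return 13  (same call as traced above)
    -> return 34
    fib(n=8) -> return 21  (same call as traced above)
  -> return 55
  fib(n=9) -> return 34  (same call as traced above)
-> return 89

Final answer: 89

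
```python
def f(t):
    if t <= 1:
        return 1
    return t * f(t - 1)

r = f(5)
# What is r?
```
Call trace:
f(t=5)
  f(t=4)
    f(t=3)
      f(t=2)
        f(t=1)
        -> return 1
      -> return 2
    -> return 6
  -> return 24
-> return 120

Final answer: 120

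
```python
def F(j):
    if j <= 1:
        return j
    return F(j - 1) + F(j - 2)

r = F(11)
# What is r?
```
Call trace (a repeated sub-call is expanded the first time; later identical calls just restate its return value):
F(j=11)
  F(j=10)
    F(j=9)
      F(j=8)
        F(j=7)
          F(j=6)
            F(j=5)
              F(j=4)
                F(j=3)
                  F(j=2)
                    F(j=1)
                    -> return 1
                    F(j=0)
                    -> return 0
                  -> return 1
                  F(j=1)
                  -> return 1
                -> return 2
                F(j=2) -> return 1  (same call as traced above)
              -> return 3
              F(j=3) -> return 2  (same call as traced above)
            -> return 5
            F(j=4) -> return 3  (same call as traced above)
          -> return 8
          F(j=5) -> return 5  (same call as traced above)
        -> return 13
        F(j=6) -> return 8  (same call as traced above)
      -> return 21
      F(j=7) -> return 13  (same call as traced above)
    -> return 34
    F(j=8) -> return 21  (same call as traced above)
  -> return 55
  F(j=9) -> return 34  (same call as traced above)
-> return 89

Final answer: 89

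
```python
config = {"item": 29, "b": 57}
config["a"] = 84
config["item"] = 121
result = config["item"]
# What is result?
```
Trace:
  config={'item': 29, 'b': 57}
  config={'item': 29, 'b': 57, 'a': 84}
  config={'item': 121, 'b': 57, 'a': 84}
  config={'item': 121, 'b': 57, 'a': 84}, result=121

Final answer: 121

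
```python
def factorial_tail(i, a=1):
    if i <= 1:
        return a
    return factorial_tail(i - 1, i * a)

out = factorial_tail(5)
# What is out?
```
Call trace:
factorial_tail(i=5, a=1)
  factorial_tail(i=4, a=5)
    factorial_tail(i=3, a=20)
      factorial_tail(i=2, a=60)
        factorial_tail(i=1, a=120)
        -> return 120
      -> return 120
    -> return 120
  -> return 120
-> return 120

Final answer: 120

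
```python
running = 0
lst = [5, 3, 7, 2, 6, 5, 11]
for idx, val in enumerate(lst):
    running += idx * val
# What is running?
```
Trace:
  running=0
  running=0, idx=0, val=5
  running=3, idx=1, val=3
  running=17, idx=2, val=7
  running=23, idx=3, val=2
  running=47, idx=4, val=6
  running=72, idx=5, val=5
  running=138, idx=6, val=11

Final answer: 138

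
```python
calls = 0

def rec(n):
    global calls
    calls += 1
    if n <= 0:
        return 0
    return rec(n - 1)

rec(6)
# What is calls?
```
Call trace:
rec(n=6)
  rec(n=5)
    rec(n=4)
      rec(n=3)
        rec(n=2)
          rec(n=1)
            rec(n=0)
            -> return 0
          -> return 0
        -> return 0
      -> return 0
    -> return 0
  -> return 0
-> return 0

calls is incremented once per call. rec is entered once for each n = 6, 5, 4, 3, 2, 1, 0 (the n <= 0 call returns without recursing), i.e. 6 + 1 calls.
calls = 7

Final answer: 7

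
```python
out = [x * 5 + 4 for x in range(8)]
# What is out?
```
Trace:
  x=0
  x=1
  x=2
  x=3
  x=4
  x=5
  x=6
  x=7
  out=[4, 9, 14, 19, 24, 29, 34, 39]

Final answer: [4, 9, 14, 19, 24, 29, 34, 39]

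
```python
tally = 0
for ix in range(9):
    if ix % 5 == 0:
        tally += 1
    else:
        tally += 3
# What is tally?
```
Trace:
  tally=0
  tally=1, ix=0
  tally=4, ix=1
  tally=7, ix=2
  tally=10, ix=3
  tally=13, ix=4
  tally=14, ix=5
  tally=17, ix=6
  tally=20, ix=7
  tally=23, ix=8

Final answer: 23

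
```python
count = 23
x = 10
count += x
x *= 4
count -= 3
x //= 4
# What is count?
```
Trace:
  count=23
  count=23, x=10
  count=33, x=10
  count=33, x=40
  count=30, x=40
  count=30, x=10

Final answer: 30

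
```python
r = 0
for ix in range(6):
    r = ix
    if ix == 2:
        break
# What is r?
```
Trace:
  r=0
  r=0, ix=0
  r=1, ix=1
  r=2, ix=2

Final answer: 2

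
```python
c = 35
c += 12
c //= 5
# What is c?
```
Trace:
  c=35
  c=47
  c=9

Final answer: 9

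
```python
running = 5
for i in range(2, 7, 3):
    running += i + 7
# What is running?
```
Trace:
  running=5
  running=14, i=2
  running=26, i=5

Final answer: 26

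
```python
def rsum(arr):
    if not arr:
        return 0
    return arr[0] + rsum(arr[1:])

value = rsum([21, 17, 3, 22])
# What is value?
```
Call trace:
rsum(arr=[21, 17, 3, 22])
  rsum(arr=[17, 3, 22])
    rsum(arr=[3, 22])
      rsum(arr=[22])
        rsum(arr=[])
        -> return 0
      -> return 22
    -> return 25
  -> return 42
-> return 63

Final answer: 63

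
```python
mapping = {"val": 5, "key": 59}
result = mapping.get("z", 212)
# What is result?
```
Trace:
  mapping={'val': 5, 'key': 59}
  mapping={'val': 5, 'key': 59}, result=212

Final answer: 212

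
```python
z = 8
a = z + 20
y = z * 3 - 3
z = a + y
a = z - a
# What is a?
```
Trace:
  z=8
  z=8, a=28
  z=8, a=28, y=21
  z=49, a=28, y=21
  z=49, a=21, y=21

Final answer: 21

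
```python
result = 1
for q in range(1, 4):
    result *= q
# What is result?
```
Trace:
  result=1
  result=1, q=1
  result=2, q=2
  result=6, q=3

Final answer: 6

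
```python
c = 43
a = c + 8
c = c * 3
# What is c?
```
Trace:
  c=43
  c=43, a=51
  c=129, a=51

Final answer: 129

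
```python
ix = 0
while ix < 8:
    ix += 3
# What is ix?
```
Trace:
  ix=0
  ix=3
  ix=6
  ix=9

Final answer: 9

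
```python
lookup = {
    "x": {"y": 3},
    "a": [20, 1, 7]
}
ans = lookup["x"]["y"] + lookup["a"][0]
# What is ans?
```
Trace:
  lookup={'x': {'y': 3}, 'a': [20, 1, 7]}
  lookup={'x': {'y': 3}, 'a': [20, 1, 7]}, ans=23

Final answer: 23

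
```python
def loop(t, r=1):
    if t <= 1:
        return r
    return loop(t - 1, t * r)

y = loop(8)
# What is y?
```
Call trace:
loop(t=8, r=1)
  loop(t=7, r=8)
    loop(t=6, r=56)
      loop(t=5, r=336)
        loop(t=4, r=1680)
          loop(t=3, r=6720)
            loop(t=2, r=20160)
              loop(t=1, r=40320)
              -> return 40320
            -> return 40320
          -> return 40320
        -> return 40320
      -> return 40320
    -> return 40320
  -> return 40320
-> return 40320

Final answer: 40320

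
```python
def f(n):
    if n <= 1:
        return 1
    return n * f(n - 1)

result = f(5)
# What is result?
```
Call trace:
f(n=5)
  f(n=4)
    f(n=3)
      f(n=2)
        f(n=1)
        -> return 1
      -> return 2
    -> return 6
  -> return 24
-> return 120

Final answer: 120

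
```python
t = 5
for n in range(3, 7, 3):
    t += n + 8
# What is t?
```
Trace:
  t=5
  t=16, n=3
  t=30, n=6

Final answer: 30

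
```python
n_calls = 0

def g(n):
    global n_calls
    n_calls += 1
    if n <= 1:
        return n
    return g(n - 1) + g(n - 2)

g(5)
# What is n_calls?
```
Call trace (a repeated sub-call is expanded the first time; later identical calls just restate its return value):
g(n=5)
  g(n=4)
    g(n=3)
      g(n=2)
        g(n=1)
        -> return 1
        g(n=0)
        -> return 0
      -> return 1
      g(n=1)
      -> return 1
    -> return 2
    g(n=2) -> return 1  (same call as traced above)
  -> return 3
  g(n=3) -> return 2  (same call as traced above)
-> return 5

n_calls is incremented once per call, so count the calls in each subtree. Let C(n) = number of calls made by g(n).
C(0) = C(1) = 1 (base case, no recursion); C(n) = 1 + C(n - 1) + C(n - 2) otherwise.
C(2) = 1 + C(1) + C(0) = 1 + 1 + 1 = 3
C(3) = 1 + C(2) + C(1) = 1 + 3 + 1 = 5
C(4) = 1 + C(3) + C(2) = 1 + 5 + 3 = 9
C(5) = 1 + C(4) + C(3) = 1 + 9 + 5 = 15
n_calls = C(5) = 15

Final answer: 15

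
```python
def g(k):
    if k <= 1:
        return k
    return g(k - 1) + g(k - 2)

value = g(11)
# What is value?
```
Call trace (a repeated sub-call is expanded the first time; later identical calls just restate its return value):
g(k=11)
  g(k=10)
    g(k=9)
      g(k=8)
        g(k=7)
          g(k=6)
            g(k=5)
              g(k=4)
                g(k=3)
                  g(k=2)
                    g(k=1)
                    -> return 1
                    g(k=0)
                    -> return 0
                  -> return 1
                  g(k=1)
                  -> return 1
                -> return 2
                g(k=2) -> return 1  (same call as traced above)
              -> return 3
              g(k=3) -> return 2  (same call as traced above)
            -> return 5
            g(k=4) -> return 3  (same call as traced above)
          -> return 8
          g(k=5) -> return 5  (same call as traced above)
        -> return 13
        g(k=6) -> return 8  (same call as traced above)
      -> return 21
      g(k=7) -> return 13  (same call as traced above)
    -> return 34
    g(k=8) -> return 21  (same call as traced above)
  -> return 55
  g(k=9) -> return 34  (same call as traced above)
-> return 89

Final answer: 89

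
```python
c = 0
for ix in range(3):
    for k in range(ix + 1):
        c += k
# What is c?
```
Trace:
  c=0
  c=0, ix=0, k=0
  c=0, ix=1, k=0
  c=1, ix=1, k=1
  c=1, ix=2, k=0
  c=2, ix=2, k=1
  c=4, ix=2, k=2

Final answer: 4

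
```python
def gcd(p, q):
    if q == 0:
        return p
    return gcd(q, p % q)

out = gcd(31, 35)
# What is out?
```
Call trace:
gcd(p=31, q=35)
  gcd(p=35, q=31)
    gcd(p=31, q=4)
      gcd(p=4, q=3)
        gcd(p=3, q=1)
          gcd(p=1, q=0)
          -> return 1
        -> return 1
      -> return 1
    -> return 1
  -> return 1
-> return 1

Final answer: 1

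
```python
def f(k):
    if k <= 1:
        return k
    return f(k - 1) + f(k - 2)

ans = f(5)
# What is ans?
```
Call trace (a repeated sub-call is expanded the first time; later identical calls just restate its return value):
f(k=5)
  f(k=4)
    f(k=3)
      f(k=2)
        f(k=1)
        -> return 1
        f(k=0)
        -> return 0
      -> return 1
      f(k=1)
      -> return 1
    -> return 2
    f(k=2) -> return 1  (same call as traced above)
  -> return 3
  f(k=3) -> return 2  (same call as traced above)
-> return 5

Final answer: 5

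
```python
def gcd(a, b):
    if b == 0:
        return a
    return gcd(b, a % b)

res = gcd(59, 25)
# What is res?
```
Call trace:
gcd(a=59, b=25)
  gcd(a=25, b=9)
    gcd(a=9, b=7)
      gcd(a=7, b=2)
        gcd(a=2, b=1)
          gcd(a=1, b=0)
          -> return 1
        -> return 1
      -> return 1
    -> return 1
  -> return 1
-> return 1

Final answer: 1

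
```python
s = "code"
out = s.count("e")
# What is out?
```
Trace:
  s='code'
  s='code', out=1

Final answer: 1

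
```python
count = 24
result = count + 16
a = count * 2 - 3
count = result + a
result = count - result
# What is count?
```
Trace:
  count=24
  count=24, result=40
  count=24, result=40, a=45
  count=85, result=40, a=45
  count=85, result=45, a=45

Final answer: 85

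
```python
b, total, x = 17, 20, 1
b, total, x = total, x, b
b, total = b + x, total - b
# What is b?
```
Trace:
  b=17, total=20, x=1
  b=20, total=1, x=17
  b=37, total=-19, x=17

Final answer: 37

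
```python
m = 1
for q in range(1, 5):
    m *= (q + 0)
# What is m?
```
Trace:
  m=1
  m=1, q=1
  m=2, q=2
  m=6, q=3
  m=24, q=4

Final answer: 24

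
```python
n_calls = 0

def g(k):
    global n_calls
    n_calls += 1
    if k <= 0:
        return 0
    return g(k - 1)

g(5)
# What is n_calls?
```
Call trace:
g(k=5)
  g(k=4)
    g(k=3)
      g(k=2)
        g(k=1)
          g(k=0)
          -> return 0
        -> return 0
      -> return 0
    -> return 0
  -> return 0
-> return 0

n_calls is incremented once per call. g is entered once for each k = 5, 4, 3, 2, 1, 0 (the k <= 0 call returns without recursing), i.e. 5 + 1 calls.
n_calls = 6

Final answer: 6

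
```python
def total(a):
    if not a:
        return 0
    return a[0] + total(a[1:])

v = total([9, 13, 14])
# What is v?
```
Call trace:
total(a=[9, 13, 14])
  total(a=[13, 14])
    total(a=[14])
      total(a=[])
      -> return 0
    -> return 14
  -> return 27
-> return 36

Final answer: 36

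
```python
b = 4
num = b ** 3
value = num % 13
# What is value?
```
Trace:
  b=4
  b=4, num=64
  b=4, num=64, value=12

Final answer: 12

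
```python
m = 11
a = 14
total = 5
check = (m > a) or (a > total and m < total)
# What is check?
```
Trace:
  m=11
  m=11, a=14
  m=11, a=14, total=5
  m=11, a=14, total=5, check=False

Final answer: False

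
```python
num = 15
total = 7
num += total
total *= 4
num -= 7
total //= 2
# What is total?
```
Trace:
  num=15
  num=15, total=7
  num=22, total=7
  num=22, total=28
  num=15, total=28
  num=15, total=14

Final answer: 14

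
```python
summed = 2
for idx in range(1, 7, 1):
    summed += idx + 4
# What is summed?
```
Trace:
  summed=2
  summed=7, idx=1
  summed=13, idx=2
  summed=20, idx=3
  summed=28, idx=4
  summed=37, idx=5
  summed=47, idx=6

Final answer: 47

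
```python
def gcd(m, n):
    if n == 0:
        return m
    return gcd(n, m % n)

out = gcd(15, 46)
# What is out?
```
Call trace:
gcd(m=15, n=46)
  gcd(m=46, n=15)
    gcd(m=15, n=1)
      gcd(m=1, n=0)
      -> return 1
    -> return 1
  -> return 1
-> return 1

Final answer: 1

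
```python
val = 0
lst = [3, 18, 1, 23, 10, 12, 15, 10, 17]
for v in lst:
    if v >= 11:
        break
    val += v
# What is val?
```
Trace:
  val=0
  val=3, v=3
  val=3, v=18

Final answer: 3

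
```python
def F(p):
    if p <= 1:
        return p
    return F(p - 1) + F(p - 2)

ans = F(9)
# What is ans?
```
Call trace (a repeated sub-call is expanded the first time; later identical calls just restate its return value):
F(p=9)
  F(p=8)
    F(p=7)
      F(p=6)
        F(p=5)
          F(p=4)
            F(p=3)
              F(p=2)
                F(p=1)
                -> return 1
                F(p=0)
                -> return 0
              -> return 1
              F(p=1)
              -> return 1
            -> return 2
            F(p=2) -> return 1  (same call as traced above)
          -> return 3
          F(p=3) -> return 2  (same call as traced above)
        -> return 5
        F(p=4) -> return 3  (same call as traced above)
      -> return 8
      F(p=5) -> return 5  (same call as traced above)
    -> return 13
    F(p=6) -> return 8  (same call as traced above)
  -> return 21
  F(p=7) -> return 13  (same call as traced above)
-> return 34

Final answer: 34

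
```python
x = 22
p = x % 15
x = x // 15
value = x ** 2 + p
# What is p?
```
Trace:
  x=22
  x=22, p=7
  x=1, p=7
  x=1, p=7, value=8

Final answer: 7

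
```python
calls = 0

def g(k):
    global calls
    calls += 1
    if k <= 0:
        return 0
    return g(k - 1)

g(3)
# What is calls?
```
Call trace:
g(k=3)
  g(k=2)
    g(k=1)
      g(k=0)
      -> return 0
    -> return 0
  -> return 0
-> return 0

calls is incremented once per call. g is entered once for each k = 3, 2, 1, 0 (the k <= 0 call returns without recursing), i.e. 3 + 1 calls.
calls = 4

Final answer: 4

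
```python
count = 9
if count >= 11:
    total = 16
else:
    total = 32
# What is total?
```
Trace:
  count=9
  count=9, total=32

Final answer: 32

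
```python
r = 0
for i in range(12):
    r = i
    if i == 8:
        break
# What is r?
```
Trace:
  r=0
  r=0, i=0
  r=1, i=1
  r=2, i=2
  r=3, i=3
  r=4, i=4
  r=5, i=5
  r=6, i=6
  r=7, i=7
  r=8, i=8

Final answer: 8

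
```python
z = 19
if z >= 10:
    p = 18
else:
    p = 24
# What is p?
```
Trace:
  z=19
  z=19, p=18

Final answer: 18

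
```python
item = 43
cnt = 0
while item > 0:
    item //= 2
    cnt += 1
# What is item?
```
Trace:
  item=43
  item=43, cnt=0
  item=21, cnt=1
  item=10, cnt=2
  item=5, cnt=3
  item=2, cnt=4
  item=1, cnt=5
  item=0, cnt=6

Final answer: 0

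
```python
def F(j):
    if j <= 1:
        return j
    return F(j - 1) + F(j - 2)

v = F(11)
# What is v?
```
Call trace (a repeated sub-call is expanded the first time; later identical calls just restate its return value):
F(j=11)
  F(j=10)
    F(j=9)
      F(j=8)
        F(j=7)
          F(j=6)
            F(j=5)
              F(j=4)
                F(j=3)
                  F(j=2)
                    F(j=1)
                    -> return 1
                    F(j=0)
                    -> return 0
                  -> return 1
                  F(j=1)
                  -> return 1
                -> return 2
                F(j=2) -> return 1  (same call as traced above)
              -> return 3
              F(j=3) -> return 2  (same call as traced above)
            -> return 5
            F(j=4) -> return 3  (same call as traced above)
          -> return 8
          F(j=5) -> return 5  (same call as traced above)
        -> return 13
        F(j=6) -> return 8  (same call as traced above)
      -> return 21
      F(j=7) -> return 13  (same call as traced above)
    -> return 34
    F(j=8) -> return 21  (same call as traced above)
  -> return 55
  F(j=9) -> return 34  (same call as traced above)
-> return 89

Final answer: 89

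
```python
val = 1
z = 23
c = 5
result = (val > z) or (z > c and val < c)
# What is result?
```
Trace:
  val=1
  val=1, z=23
  val=1, z=23, c=5
  val=1, z=23, c=5, result=True

Final answer: True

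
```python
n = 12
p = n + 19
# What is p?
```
Trace:
  n=12
  n=12, p=31

Final answer: 31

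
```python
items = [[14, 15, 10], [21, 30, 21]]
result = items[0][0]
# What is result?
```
Trace:
  items=[[14, 15, 10], [21, 30, 21]]
  items=[[14, 15, 10], [21, 30, 21]], result=14

Final answer: 14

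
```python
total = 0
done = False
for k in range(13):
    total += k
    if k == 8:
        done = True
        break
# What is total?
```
Trace:
  total=0
  total=0, done=False
  total=0, done=False, k=0
  total=1, done=False, k=1
  total=3, done=False, k=2
  total=6, done=False, k=3
  total=10, done=False, k=4
  total=15, done=False, k=5
  total=21, done=False, k=6
  total=28, done=False, k=7
  total=36, done=True, k=8

Final answer: 36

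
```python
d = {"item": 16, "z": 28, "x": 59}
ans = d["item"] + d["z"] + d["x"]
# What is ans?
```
Trace:
  d={'item': 16, 'z': 28, 'x': 59}
  d={'item': 16, 'z': 28, 'x': 59}, ans=103

Final answer: 103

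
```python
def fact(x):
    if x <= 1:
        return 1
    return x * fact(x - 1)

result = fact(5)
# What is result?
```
Call trace:
fact(x=5)
  fact(x=4)
    fact(x=3)
      fact(x=2)
        fact(x=1)
        -> return 1
      -> return 2
    -> return 6
  -> return 24
-> return 120

Final answer: 120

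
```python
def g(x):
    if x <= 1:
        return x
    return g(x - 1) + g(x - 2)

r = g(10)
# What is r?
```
Call trace (a repeated sub-call is expanded the first time; later identical calls just restate its return value):
g(x=10)
  g(x=9)
    g(x=8)
      g(x=7)
        g(x=6)
          g(x=5)
            g(x=4)
              g(x=3)
                g(x=2)
                  g(x=1)
                  -> return 1
                  g(x=0)
                  -> return 0
                -> return 1
                g(x=1)
                -> return 1
              -> return 2
              g(x=2) -> return 1  (same call as traced above)
            -> return 3
            g(x=3) -> return 2  (same call as traced above)
          -> return 5
          g(x=4) -> return 3  (same call as traced above)
        -> return 8
        g(x=5) -> return 5  (same call as traced above)
      -> return 13
      g(x=6) -> return 8  (same call as traced above)
    -> return 21
    g(x=7) -> return 13  (same call as traced above)
  -> return 34
  g(x=8) -> return 21  (same call as traced above)
-> return 55

Final answer: 55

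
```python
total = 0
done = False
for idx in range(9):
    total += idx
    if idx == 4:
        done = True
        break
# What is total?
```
Trace:
  total=0
  total=0, done=False
  total=0, done=False, idx=0
  total=1, done=False, idx=1
  total=3, done=False, idx=2
  total=6, done=False, idx=3
  total=10, done=True, idx=4

Final answer: 10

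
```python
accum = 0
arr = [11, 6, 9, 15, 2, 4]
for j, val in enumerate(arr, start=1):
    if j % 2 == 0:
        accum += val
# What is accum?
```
Trace:
  accum=0
  accum=0, j=1, val=11
  accum=6, j=2, val=6
  accum=6, j=3, val=9
  accum=21, j=4, val=15
  accum=21, j=5, val=2
  accum=25, j=6, val=4

Final answer: 25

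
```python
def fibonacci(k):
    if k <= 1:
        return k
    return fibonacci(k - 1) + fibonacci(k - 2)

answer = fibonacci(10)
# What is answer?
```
Call trace (a repeated sub-call is expanded the first time; later identical calls just restate its return value):
fibonacci(k=10)
  fibonacci(k=9)
    fibonacci(k=8)
      fibonacci(k=7)
        fibonacci(k=6)
          fibonacci(k=5)
            fibonacci(k=4)
              fibonacci(k=3)
                fibonacci(k=2)
                  fibonacci(k=1)
                  -> return 1
                  fibonacci(k=0)
                  -> return 0
                -> return 1
                fibonacci(k=1)
                -> return 1
              -> return 2
              fibonacci(k=2) -> return 1  (same call as traced above)
            -> return 3
            fibonacci(k=3) -> return 2  (same call as traced above)
          -> return 5
          fibonacci(k=4) -> return 3  (same call as traced above)
        -> return 8
        fibonacci(k=5) -> return 5  (same call as traced above)
      -> return 13
      fibonacci(k=6) -> return 8  (same call as traced above)
    -> return 21
    fibonacci(k=7) -> return 13  (same call as traced above)
  -> return 34
  fibonacci(k=8) -> return 21  (same call as traced above)
-> return 55

Final answer: 55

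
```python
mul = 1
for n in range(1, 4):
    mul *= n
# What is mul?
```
Trace:
  mul=1
  mul=1, n=1
  mul=2, n=2
  mul=6, n=3

Final answer: 6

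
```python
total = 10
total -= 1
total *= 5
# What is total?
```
Trace:
  total=10
  total=9
  total=45

Final answer: 45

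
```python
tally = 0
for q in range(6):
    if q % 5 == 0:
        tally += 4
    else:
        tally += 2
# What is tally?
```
Trace:
  tally=0
  tally=4, q=0
  tally=6, q=1
  tally=8, q=2
  tally=10, q=3
  tally=12, q=4
  tally=16, q=5

Final answer: 16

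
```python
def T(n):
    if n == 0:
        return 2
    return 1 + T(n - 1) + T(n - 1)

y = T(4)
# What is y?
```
Call trace (a repeated sub-call is expanded the first time; later identical calls just restate its return value):
T(n=4)
  T(n=3)
    T(n=2)
      T(n=1)
        T(n=0)
        -> return 2
        T(n=0)
        -> return 2
      -> return 5
      T(n=1) -> return 5  (same call as traced above)
    -> return 11
    T(n=2) -> return 11  (same call as traced above)
  -> return 23
  T(n=3) -> return 23  (same call as traced above)
-> return 47

Final answer: 47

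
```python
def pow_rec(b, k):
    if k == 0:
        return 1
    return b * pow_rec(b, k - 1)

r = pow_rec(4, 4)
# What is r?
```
Call trace:
pow_rec(b=4, k=4)
  pow_rec(b=4, k=3)
    pow_rec(b=4, k=2)
      pow_rec(b=4, k=1)
        pow_rec(b=4, k=0)
        -> return 1
      -> return 4
    -> return 16
  -> return 64
-> return 256

Final answer: 256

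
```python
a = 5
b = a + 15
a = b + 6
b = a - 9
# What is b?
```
Trace:
  a=5
  a=5, b=20
  a=26, b=20
  a=26, b=17

Final answer: 17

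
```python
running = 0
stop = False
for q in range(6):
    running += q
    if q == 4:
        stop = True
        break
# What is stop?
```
Trace:
  running=0
  running=0, stop=False
  running=0, stop=False, q=0
  running=1, stop=False, q=1
  running=3, stop=False, q=2
  running=6, stop=False, q=3
  running=10, stop=True, q=4

Final answer: True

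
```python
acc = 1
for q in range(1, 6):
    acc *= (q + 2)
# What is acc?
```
Trace:
  acc=1
  acc=3, q=1
  acc=12, q=2
  acc=60, q=3
  acc=360, q=4
  acc=2520, q=5

Final answer: 2520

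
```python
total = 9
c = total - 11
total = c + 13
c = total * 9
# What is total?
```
Trace:
  total=9
  total=9, c=-2
  total=11, c=-2
  total=11, c=99

Final answer: 11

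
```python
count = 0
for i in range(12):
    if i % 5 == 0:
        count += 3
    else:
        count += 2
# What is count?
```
Trace:
  count=0
  count=3, i=0
  count=5, i=1
  count=7, i=2
  count=9, i=3
  count=11, i=4
  count=14, i=5
  count=16, i=6
  count=18, i=7
  count=20, i=8
  count=22, i=9
  count=25, i=10
  count=27, i=11

Final answer: 27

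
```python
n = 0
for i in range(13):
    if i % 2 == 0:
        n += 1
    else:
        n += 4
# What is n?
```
Trace:
  n=0
  n=1, i=0
  n=5, i=1
  n=6, i=2
  n=10, i=3
  n=11, i=4
  n=15, i=5
  n=16, i=6
  n=20, i=7
  n=21, i=8
  n=25, i=9
  n=26, i=10
  n=30, i=11
  n=31, i=12

Final answer: 31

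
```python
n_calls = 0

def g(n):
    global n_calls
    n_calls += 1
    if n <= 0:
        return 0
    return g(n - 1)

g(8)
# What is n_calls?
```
Call trace:
g(n=8)
  g(n=7)
    g(n=6)
      g(n=5)
        g(n=4)
          g(n=3)
            g(n=2)
              g(n=1)
                g(n=0)
                -> return 0
              -> return 0
            -> return 0
          -> return 0
        -> return 0
      -> return 0
    -> return 0
  -> return 0
-> return 0

n_calls is incremented once per call. g is entered once for each n = 8, 7, 6, 5, 4, 3, 2, 1, 0 (the n <= 0 call returns without recursing), i.e. 8 + 1 calls.
n_calls = 9

Final answer: 9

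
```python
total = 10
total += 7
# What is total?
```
Trace:
  total=10
  total=17

Final answer: 17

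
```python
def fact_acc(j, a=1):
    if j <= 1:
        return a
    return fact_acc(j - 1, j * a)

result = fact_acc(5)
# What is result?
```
Call trace:
fact_acc(j=5, a=1)
  fact_acc(j=4, a=5)
    fact_acc(j=3, a=20)
      fact_acc(j=2, a=60)
        fact_acc(j=1, a=120)
        -> return 120
      -> return 120
    -> return 120
  -> return 120
-> return 120

Final answer: 120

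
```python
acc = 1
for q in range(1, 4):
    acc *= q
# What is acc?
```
Trace:
  acc=1
  acc=1, q=1
  acc=2, q=2
  acc=6, q=3

Final answer: 6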